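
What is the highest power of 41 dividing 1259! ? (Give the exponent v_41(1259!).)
v_41(1259!) = 30

Legendre's formula: v_p(n!) = Σ_{k ≥ 1} ⌊n / p^k⌋. For p = 41, n = 1259, the terms are:
  ⌊1259/41^1⌋ = ⌊1259/41⌋ = 30
(the next term ⌊1259/41^2⌋ = 0, terminating the sum). Summing: v_41(1259!) = 30 = 30.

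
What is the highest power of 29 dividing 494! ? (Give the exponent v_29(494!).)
v_29(494!) = 17

Legendre's formula: v_p(n!) = Σ_{k ≥ 1} ⌊n / p^k⌋. For p = 29, n = 494, the terms are:
  ⌊494/29^1⌋ = ⌊494/29⌋ = 17
(the next term ⌊494/29^2⌋ = 0, terminating the sum). Summing: v_29(494!) = 17 = 17.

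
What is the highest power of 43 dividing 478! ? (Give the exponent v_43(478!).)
v_43(478!) = 11

Legendre's formula: v_p(n!) = Σ_{k ≥ 1} ⌊n / p^k⌋. For p = 43, n = 478, the terms are:
  ⌊478/43^1⌋ = ⌊478/43⌋ = 11
(the next term ⌊478/43^2⌋ = 0, terminating the sum). Summing: v_43(478!) = 11 = 11.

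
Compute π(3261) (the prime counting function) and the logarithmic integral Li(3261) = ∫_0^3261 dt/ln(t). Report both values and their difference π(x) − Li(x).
π(3261) = 461;  Li(3261) ≈ 475.19;  π(x) − Li(x) ≈ -14.19.

Direct count of primes ≤ 3261 gives π(3261) = 461. Numerical evaluation of the logarithmic integral gives Li(3261) ≈ 475.19. The difference π(x) − Li(x) ≈ -14.19 is typically negative for small/moderate x (Li(x) overestimates), though Littlewood's theorem shows this sign changes infinitely often.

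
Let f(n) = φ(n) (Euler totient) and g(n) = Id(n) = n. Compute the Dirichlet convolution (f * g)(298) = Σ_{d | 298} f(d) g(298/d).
(φ * Id)(298) = 891

Divisors of 298: [1, 2, 149, 298]. For each d | 298:
  d = 1: φ(1) · Id(298/1) = 1 · 298 = 298
  d = 2: φ(2) · Id(298/2) = 1 · 149 = 149
  d = 149: φ(149) · Id(298/149) = 148 · 2 = 296
  d = 298: φ(298) · Id(298/298) = 148 · 1 = 148
Summing: (φ * Id)(298) = 298 + 149 + 296 + 148 = 891.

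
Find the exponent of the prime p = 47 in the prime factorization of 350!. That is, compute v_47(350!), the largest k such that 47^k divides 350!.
v_47(350!) = 7

Legendre's formula: v_p(n!) = Σ_{k ≥ 1} ⌊n / p^k⌋. For p = 47, n = 350, the terms are:
  ⌊350/47^1⌋ = ⌊350/47⌋ = 7
(the next term ⌊350/47^2⌋ = 0, terminating the sum). Summing: v_47(350!) = 7 = 7.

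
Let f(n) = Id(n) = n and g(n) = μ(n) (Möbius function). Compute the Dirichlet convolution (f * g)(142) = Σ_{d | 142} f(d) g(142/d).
(Id * μ)(142) = 70

Divisors of 142: [1, 2, 71, 142]. For each d | 142:
  d = 1: Id(1) · μ(142/1) = 1 · 1 = 1
  d = 2: Id(2) · μ(142/2) = 2 · -1 = -2
  d = 71: Id(71) · μ(142/71) = 71 · -1 = -71
  d = 142: Id(142) · μ(142/142) = 142 · 1 = 142
Summing: (Id * μ)(142) = 1 + -2 + -71 + 142 = 70.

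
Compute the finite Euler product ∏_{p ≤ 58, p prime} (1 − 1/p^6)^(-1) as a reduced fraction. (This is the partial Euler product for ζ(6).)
∏ = 16399916697843255011967930971578711261087839227653922144798329822985430357794635/16120340632419383592544649060829667066167081196619966516987203957241678930116608

The primes p ≤ 58 are [2, 3, 5, 7, 11, 13, 17, 19, 23, 29, 31, 37, 41, 43, 47, 53]. For each prime, (1 − 1/p^6)^(-1) = p^6 / (p^6 − 1). The product is (1 − 1/2^6)^(-1), (1 − 1/3^6)^(-1), (1 − 1/5^6)^(-1), (1 − 1/7^6)^(-1), (1 − 1/11^6)^(-1), (1 − 1/13^6)^(-1), (1 − 1/17^6)^(-1), (1 − 1/19^6)^(-1), (1 − 1/23^6)^(-1), (1 − 1/29^6)^(-1), (1 − 1/31^6)^(-1), (1 − 1/37^6)^(-1), (1 − 1/41^6)^(-1), (1 − 1/43^6)^(-1), (1 − 1/47^6)^(-1), (1 − 1/53^6)^(-1) = ∏ p^6 / (p^6 − 1) = 16399916697843255011967930971578711261087839227653922144798329822985430357794635/16120340632419383592544649060829667066167081196619966516987203957241678930116608.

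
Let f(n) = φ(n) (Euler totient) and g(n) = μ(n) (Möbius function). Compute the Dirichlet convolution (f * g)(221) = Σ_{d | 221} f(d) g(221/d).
(φ * μ)(221) = 165

Divisors of 221: [1, 13, 17, 221]. For each d | 221:
  d = 1: φ(1) · μ(221/1) = 1 · 1 = 1
  d = 13: φ(13) · μ(221/13) = 12 · -1 = -12
  d = 17: φ(17) · μ(221/17) = 16 · -1 = -16
  d = 221: φ(221) · μ(221/221) = 192 · 1 = 192
Summing: (φ * μ)(221) = 1 + -12 + -16 + 192 = 165.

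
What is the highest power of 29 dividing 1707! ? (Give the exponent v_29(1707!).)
v_29(1707!) = 60

Legendre's formula: v_p(n!) = Σ_{k ≥ 1} ⌊n / p^k⌋. For p = 29, n = 1707, the terms are:
  ⌊1707/29^1⌋ = ⌊1707/29⌋ = 58
  ⌊1707/29^2⌋ = ⌊1707/841⌋ = 2
(the next term ⌊1707/29^3⌋ = 0, terminating the sum). Summing: v_29(1707!) = 58 + 2 = 60.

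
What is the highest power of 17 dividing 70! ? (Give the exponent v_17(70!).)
v_17(70!) = 4

Legendre's formula: v_p(n!) = Σ_{k ≥ 1} ⌊n / p^k⌋. For p = 17, n = 70, the terms are:
  ⌊70/17^1⌋ = ⌊70/17⌋ = 4
(the next term ⌊70/17^2⌋ = 0, terminating the sum). Summing: v_17(70!) = 4 = 4.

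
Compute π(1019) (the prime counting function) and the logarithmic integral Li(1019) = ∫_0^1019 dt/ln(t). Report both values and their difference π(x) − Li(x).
π(1019) = 171;  Li(1019) ≈ 180.36;  π(x) − Li(x) ≈ -9.36.

Direct count of primes ≤ 1019 gives π(1019) = 171. Numerical evaluation of the logarithmic integral gives Li(1019) ≈ 180.36. The difference π(x) − Li(x) ≈ -9.36 is typically negative for small/moderate x (Li(x) overestimates), though Littlewood's theorem shows this sign changes infinitely often.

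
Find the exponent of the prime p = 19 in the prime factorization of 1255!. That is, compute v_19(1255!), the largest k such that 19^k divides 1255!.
v_19(1255!) = 69

Legendre's formula: v_p(n!) = Σ_{k ≥ 1} ⌊n / p^k⌋. For p = 19, n = 1255, the terms are:
  ⌊1255/19^1⌋ = ⌊1255/19⌋ = 66
  ⌊1255/19^2⌋ = ⌊1255/361⌋ = 3
(the next term ⌊1255/19^3⌋ = 0, terminating the sum). Summing: v_19(1255!) = 66 + 3 = 69.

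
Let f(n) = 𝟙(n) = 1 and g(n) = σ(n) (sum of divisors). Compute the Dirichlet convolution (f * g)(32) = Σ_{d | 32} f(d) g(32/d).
(𝟙 * σ)(32) = 120

Divisors of 32: [1, 2, 4, 8, 16, 32]. For each d | 32:
  d = 1: 𝟙(1) · σ(32/1) = 1 · 63 = 63
  d = 2: 𝟙(2) · σ(32/2) = 1 · 31 = 31
  d = 4: 𝟙(4) · σ(32/4) = 1 · 15 = 15
  d = 8: 𝟙(8) · σ(32/8) = 1 · 7 = 7
  d = 16: 𝟙(16) · σ(32/16) = 1 · 3 = 3
  d = 32: 𝟙(32) · σ(32/32) = 1 · 1 = 1
Summing: (𝟙 * σ)(32) = 63 + 31 + 15 + 7 + 3 + 1 = 120.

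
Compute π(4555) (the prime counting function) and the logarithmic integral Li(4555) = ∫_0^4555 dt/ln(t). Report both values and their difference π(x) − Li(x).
π(4555) = 617;  Li(4555) ≈ 631.75;  π(x) − Li(x) ≈ -14.75.

Direct count of primes ≤ 4555 gives π(4555) = 617. Numerical evaluation of the logarithmic integral gives Li(4555) ≈ 631.75. The difference π(x) − Li(x) ≈ -14.75 is typically negative for small/moderate x (Li(x) overestimates), though Littlewood's theorem shows this sign changes infinitely often.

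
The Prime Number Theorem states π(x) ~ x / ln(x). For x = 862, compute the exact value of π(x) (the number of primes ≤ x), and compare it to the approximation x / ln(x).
π(862) = 149;  x/ln(x) ≈ 127.53;  relative error ≈ 14.41%.

Directly count primes up to 862: π(862) = 149. The PNT approximation gives 862/ln(862) ≈ 862/6.75926 ≈ 127.53. Relative error (π(x) − x/ln(x)) / π(x) ≈ 14.41%; the approximation is known to undercount slightly (Li(x) is a better estimate).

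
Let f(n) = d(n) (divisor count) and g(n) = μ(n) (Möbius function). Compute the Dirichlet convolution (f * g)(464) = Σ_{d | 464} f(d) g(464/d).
(d * μ)(464) = 1

Divisors of 464: [1, 2, 4, 8, 16, 29, 58, 116, 232, 464]. For each d | 464:
  d = 1: d(1) · μ(464/1) = 1 · 0 = 0
  d = 2: d(2) · μ(464/2) = 2 · 0 = 0
  d = 4: d(4) · μ(464/4) = 3 · 0 = 0
  d = 8: d(8) · μ(464/8) = 4 · 1 = 4
  d = 16: d(16) · μ(464/16) = 5 · -1 = -5
  d = 29: d(29) · μ(464/29) = 2 · 0 = 0
  d = 58: d(58) · μ(464/58) = 4 · 0 = 0
  d = 116: d(116) · μ(464/116) = 6 · 0 = 0
  d = 232: d(232) · μ(464/232) = 8 · -1 = -8
  d = 464: d(464) · μ(464/464) = 10 · 1 = 10
Summing: (d * μ)(464) = 0 + 0 + 0 + 4 + -5 + 0 + 0 + 0 + -8 + 10 = 1.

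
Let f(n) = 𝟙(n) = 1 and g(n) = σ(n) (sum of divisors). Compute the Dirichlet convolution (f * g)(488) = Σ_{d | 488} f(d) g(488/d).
(𝟙 * σ)(488) = 1638

Divisors of 488: [1, 2, 4, 8, 61, 122, 244, 488]. For each d | 488:
  d = 1: 𝟙(1) · σ(488/1) = 1 · 930 = 930
  d = 2: 𝟙(2) · σ(488/2) = 1 · 434 = 434
  d = 4: 𝟙(4) · σ(488/4) = 1 · 186 = 186
  d = 8: 𝟙(8) · σ(488/8) = 1 · 62 = 62
  d = 61: 𝟙(61) · σ(488/61) = 1 · 15 = 15
  d = 122: 𝟙(122) · σ(488/122) = 1 · 7 = 7
  d = 244: 𝟙(244) · σ(488/244) = 1 · 3 = 3
  d = 488: 𝟙(488) · σ(488/488) = 1 · 1 = 1
Summing: (𝟙 * σ)(488) = 930 + 434 + 186 + 62 + 15 + 7 + 3 + 1 = 1638.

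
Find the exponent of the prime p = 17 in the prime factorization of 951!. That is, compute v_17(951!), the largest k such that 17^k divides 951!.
v_17(951!) = 58

Legendre's formula: v_p(n!) = Σ_{k ≥ 1} ⌊n / p^k⌋. For p = 17, n = 951, the terms are:
  ⌊951/17^1⌋ = ⌊951/17⌋ = 55
  ⌊951/17^2⌋ = ⌊951/289⌋ = 3
(the next term ⌊951/17^3⌋ = 0, terminating the sum). Summing: v_17(951!) = 55 + 3 = 58.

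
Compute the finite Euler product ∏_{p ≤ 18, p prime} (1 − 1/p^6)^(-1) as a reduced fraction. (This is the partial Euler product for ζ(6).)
∏ = 3816568575537013278125/3751506094174038687744

The primes p ≤ 18 are [2, 3, 5, 7, 11, 13, 17]. For each prime, (1 − 1/p^6)^(-1) = p^6 / (p^6 − 1). The product is (1 − 1/2^6)^(-1), (1 − 1/3^6)^(-1), (1 − 1/5^6)^(-1), (1 − 1/7^6)^(-1), (1 − 1/11^6)^(-1), (1 − 1/13^6)^(-1), (1 − 1/17^6)^(-1) = ∏ p^6 / (p^6 − 1) = 3816568575537013278125/3751506094174038687744.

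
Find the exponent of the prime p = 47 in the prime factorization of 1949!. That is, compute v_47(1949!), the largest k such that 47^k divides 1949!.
v_47(1949!) = 41

Legendre's formula: v_p(n!) = Σ_{k ≥ 1} ⌊n / p^k⌋. For p = 47, n = 1949, the terms are:
  ⌊1949/47^1⌋ = ⌊1949/47⌋ = 41
(the next term ⌊1949/47^2⌋ = 0, terminating the sum). Summing: v_47(1949!) = 41 = 41.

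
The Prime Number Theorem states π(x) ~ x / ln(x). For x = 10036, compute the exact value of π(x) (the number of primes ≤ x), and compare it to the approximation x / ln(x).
π(10036) = 1231;  x/ln(x) ≈ 1089.22;  relative error ≈ 11.52%.

Directly count primes up to 10036: π(10036) = 1231. The PNT approximation gives 10036/ln(10036) ≈ 10036/9.21393 ≈ 1089.22. Relative error (π(x) − x/ln(x)) / π(x) ≈ 11.52%; the approximation is known to undercount slightly (Li(x) is a better estimate).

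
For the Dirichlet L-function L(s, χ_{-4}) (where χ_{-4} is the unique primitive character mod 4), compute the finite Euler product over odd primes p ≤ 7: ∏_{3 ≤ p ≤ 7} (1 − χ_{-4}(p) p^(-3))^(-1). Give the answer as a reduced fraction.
∏ = 165375/170624

The odd primes p ≤ 7 are [3, 5, 7]. For each, χ(p) = 1 if p ≡ 1 mod 4, χ(p) = −1 if p ≡ 3 mod 4. Taking (1 − χ(p)/p^3)^(-1) = p^3/(p^3 − χ(p)): (1 − (-1)/3^3)^(-1) · (1 − (1)/5^3)^(-1) · (1 − (-1)/7^3)^(-1) = 165375/170624.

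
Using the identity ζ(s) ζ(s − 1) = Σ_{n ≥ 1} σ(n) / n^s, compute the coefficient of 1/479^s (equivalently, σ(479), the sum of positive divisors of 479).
σ(479) = 480

In the product (Σ m^0/m^s)(Σ k / k^s) = Σ (Σ_{d | n} d) / n^s, the coefficient of 1/n^s is σ(n) = Σ_{d | n} d. For n = 479, divisors are [1, 479]; summing: σ(479) = 480.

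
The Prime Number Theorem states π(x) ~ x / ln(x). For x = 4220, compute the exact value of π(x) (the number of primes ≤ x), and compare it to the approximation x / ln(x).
π(4220) = 578;  x/ln(x) ≈ 505.54;  relative error ≈ 12.54%.

Directly count primes up to 4220: π(4220) = 578. The PNT approximation gives 4220/ln(4220) ≈ 4220/8.34759 ≈ 505.54. Relative error (π(x) − x/ln(x)) / π(x) ≈ 12.54%; the approximation is known to undercount slightly (Li(x) is a better estimate).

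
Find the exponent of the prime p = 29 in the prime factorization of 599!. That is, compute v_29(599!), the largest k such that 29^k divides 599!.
v_29(599!) = 20

Legendre's formula: v_p(n!) = Σ_{k ≥ 1} ⌊n / p^k⌋. For p = 29, n = 599, the terms are:
  ⌊599/29^1⌋ = ⌊599/29⌋ = 20
(the next term ⌊599/29^2⌋ = 0, terminating the sum). Summing: v_29(599!) = 20 = 20.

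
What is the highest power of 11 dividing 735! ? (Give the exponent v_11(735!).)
v_11(735!) = 72

Legendre's formula: v_p(n!) = Σ_{k ≥ 1} ⌊n / p^k⌋. For p = 11, n = 735, the terms are:
  ⌊735/11^1⌋ = ⌊735/11⌋ = 66
  ⌊735/11^2⌋ = ⌊735/121⌋ = 6
(the next term ⌊735/11^3⌋ = 0, terminating the sum). Summing: v_11(735!) = 66 + 6 = 72.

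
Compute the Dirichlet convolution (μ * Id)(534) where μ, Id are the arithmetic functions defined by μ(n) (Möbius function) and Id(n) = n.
(μ * Id)(534) = 176

Divisors of 534: [1, 2, 3, 6, 89, 178, 267, 534]. For each d | 534:
  d = 1: μ(1) · Id(534/1) = 1 · 534 = 534
  d = 2: μ(2) · Id(534/2) = -1 · 267 = -267
  d = 3: μ(3) · Id(534/3) = -1 · 178 = -178
  d = 6: μ(6) · Id(534/6) = 1 · 89 = 89
  d = 89: μ(89) · Id(534/89) = -1 · 6 = -6
  d = 178: μ(178) · Id(534/178) = 1 · 3 = 3
  d = 267: μ(267) · Id(534/267) = 1 · 2 = 2
  d = 534: μ(534) · Id(534/534) = -1 · 1 = -1
Summing: (μ * Id)(534) = 534 + -267 + -178 + 89 + -6 + 3 + 2 + -1 = 176.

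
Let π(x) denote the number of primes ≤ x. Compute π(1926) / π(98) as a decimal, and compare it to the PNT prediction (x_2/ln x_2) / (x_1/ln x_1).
π(1926)/π(98) = 293/25 ≈ 11.7200;  PNT prediction ≈ 11.9141.

π(98) = 25 and π(1926) = 293, so π(1926)/π(98) ≈ 11.7200. The PNT-predicted ratio is (1926/ln(1926)) / (98/ln(98)) ≈ 11.9141. The two agree to within a few percent, as expected.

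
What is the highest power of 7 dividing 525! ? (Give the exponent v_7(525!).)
v_7(525!) = 86

Legendre's formula: v_p(n!) = Σ_{k ≥ 1} ⌊n / p^k⌋. For p = 7, n = 525, the terms are:
  ⌊525/7^1⌋ = ⌊525/7⌋ = 75
  ⌊525/7^2⌋ = ⌊525/49⌋ = 10
  ⌊525/7^3⌋ = ⌊525/343⌋ = 1
(the next term ⌊525/7^4⌋ = 0, terminating the sum). Summing: v_7(525!) = 75 + 10 + 1 = 86.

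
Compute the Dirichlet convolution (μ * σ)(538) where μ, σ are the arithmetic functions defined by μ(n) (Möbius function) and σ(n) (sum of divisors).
(μ * σ)(538) = 538

Divisors of 538: [1, 2, 269, 538]. For each d | 538:
  d = 1: μ(1) · σ(538/1) = 1 · 810 = 810
  d = 2: μ(2) · σ(538/2) = -1 · 270 = -270
  d = 269: μ(269) · σ(538/269) = -1 · 3 = -3
  d = 538: μ(538) · σ(538/538) = 1 · 1 = 1
Summing: (μ * σ)(538) = 810 + -270 + -3 + 1 = 538.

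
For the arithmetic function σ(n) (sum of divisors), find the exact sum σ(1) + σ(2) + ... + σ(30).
Σ_{n ≤ 30} σ(n) = 762

Compute σ(n) for each 1 ≤ n ≤ 30: σ(1) = 1, σ(2) = 3, σ(3) = 4, σ(4) = 7, σ(5) = 6, σ(6) = 12, σ(7) = 8, σ(8) = 15, σ(9) = 13, σ(10) = 18, σ(11) = 12, σ(12) = 28, σ(13) = 14, σ(14) = 24, σ(15) = 24, σ(16) = 31, σ(17) = 18, σ(18) = 39, σ(19) = 20, σ(20) = 42, σ(21) = 32, σ(22) = 36, σ(23) = 24, σ(24) = 60, σ(25) = 31, σ(26) = 42, σ(27) = 40, σ(28) = 56, σ(29) = 30, σ(30) = 72. Summing all 30 values: 762. (Average order: Σ_{n ≤ x} σ(n) ~ (π²/12) x². For x = 30, (π²/12)·30² ≈ 740.22.)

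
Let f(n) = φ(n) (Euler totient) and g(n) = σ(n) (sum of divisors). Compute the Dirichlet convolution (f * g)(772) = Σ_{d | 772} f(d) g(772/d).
(φ * σ)(772) = 4632

Divisors of 772: [1, 2, 4, 193, 386, 772]. For each d | 772:
  d = 1: φ(1) · σ(772/1) = 1 · 1358 = 1358
  d = 2: φ(2) · σ(772/2) = 1 · 582 = 582
  d = 4: φ(4) · σ(772/4) = 2 · 194 = 388
  d = 193: φ(193) · σ(772/193) = 192 · 7 = 1344
  d = 386: φ(386) · σ(772/386) = 192 · 3 = 576
  d = 772: φ(772) · σ(772/772) = 384 · 1 = 384
Summing: (φ * σ)(772) = 1358 + 582 + 388 + 1344 + 576 + 384 = 4632.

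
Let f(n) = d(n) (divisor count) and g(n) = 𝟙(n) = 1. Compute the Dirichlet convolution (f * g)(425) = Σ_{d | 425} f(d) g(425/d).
(d * 𝟙)(425) = 18

Divisors of 425: [1, 5, 17, 25, 85, 425]. For each d | 425:
  d = 1: d(1) · 𝟙(425/1) = 1 · 1 = 1
  d = 5: d(5) · 𝟙(425/5) = 2 · 1 = 2
  d = 17: d(17) · 𝟙(425/17) = 2 · 1 = 2
  d = 25: d(25) · 𝟙(425/25) = 3 · 1 = 3
  d = 85: d(85) · 𝟙(425/85) = 4 · 1 = 4
  d = 425: d(425) · 𝟙(425/425) = 6 · 1 = 6
Summing: (d * 𝟙)(425) = 1 + 2 + 2 + 3 + 4 + 6 = 18.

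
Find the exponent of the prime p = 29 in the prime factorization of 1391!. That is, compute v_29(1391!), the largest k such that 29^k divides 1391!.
v_29(1391!) = 48

Legendre's formula: v_p(n!) = Σ_{k ≥ 1} ⌊n / p^k⌋. For p = 29, n = 1391, the terms are:
  ⌊1391/29^1⌋ = ⌊1391/29⌋ = 47
  ⌊1391/29^2⌋ = ⌊1391/841⌋ = 1
(the next term ⌊1391/29^3⌋ = 0, terminating the sum). Summing: v_29(1391!) = 47 + 1 = 48.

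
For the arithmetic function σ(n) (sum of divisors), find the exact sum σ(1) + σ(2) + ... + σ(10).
Σ_{n ≤ 10} σ(n) = 87

Compute σ(n) for each 1 ≤ n ≤ 10: σ(1) = 1, σ(2) = 3, σ(3) = 4, σ(4) = 7, σ(5) = 6, σ(6) = 12, σ(7) = 8, σ(8) = 15, σ(9) = 13, σ(10) = 18. Summing all 10 values: 87. (Average order: Σ_{n ≤ x} σ(n) ~ (π²/12) x². For x = 10, (π²/12)·10² ≈ 82.25.)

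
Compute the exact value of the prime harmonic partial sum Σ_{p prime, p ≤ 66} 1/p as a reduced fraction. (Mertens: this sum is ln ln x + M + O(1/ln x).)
Σ 1/p = 201015517717077830328949/117288381359406970983270

π(66) = 18, so the primes ≤ 66 are [2, 3, 5, 7, 11, 13, 17, 19, 23, 29, 31, 37, 41, 43, 47, 53, 59, 61]. Summing 1/p over these primes: 201015517717077830328949/117288381359406970983270 ≈ 1.7139. Mertens estimate ln ln(66) + 0.2615 ≈ 1.6941.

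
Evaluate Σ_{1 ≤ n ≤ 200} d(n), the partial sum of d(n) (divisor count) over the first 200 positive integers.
Σ_{n ≤ 200} d(n) = 1098

Compute d(n) for each 1 ≤ n ≤ 200: d(1) = 1, d(2) = 2, d(3) = 2, d(4) = 3, d(5) = 2, d(6) = 4, d(7) = 2, d(8) = 4, d(9) = 3, d(10) = 4, d(11) = 2, d(12) = 6, d(13) = 2, d(14) = 4, d(15) = 4, d(16) = 5, d(17) = 2, d(18) = 6, d(19) = 2, d(20) = 6, d(21) = 4, d(22) = 4, d(23) = 2, d(24) = 8, d(25) = 3, d(26) = 4, d(27) = 4, d(28) = 6, d(29) = 2, d(30) = 8, d(31) = 2, d(32) = 6, d(33) = 4, d(34) = 4, d(35) = 4, d(36) = 9, d(37) = 2, d(38) = 4, d(39) = 4, d(40) = 8, d(41) = 2, d(42) = 8, d(43) = 2, d(44) = 6, d(45) = 6, d(46) = 4, d(47) = 2, d(48) = 10, d(49) = 3, d(50) = 6, d(51) = 4, d(52) = 6, d(53) = 2, d(54) = 8, d(55) = 4, d(56) = 8, d(57) = 4, d(58) = 4, d(59) = 2, d(60) = 12, d(61) = 2, d(62) = 4, d(63) = 6, d(64) = 7, d(65) = 4, d(66) = 8, d(67) = 2, d(68) = 6, d(69) = 4, d(70) = 8, d(71) = 2, d(72) = 12, d(73) = 2, d(74) = 4, d(75) = 6, d(76) = 6, d(77) = 4, d(78) = 8, d(79) = 2, d(80) = 10, d(81) = 5, d(82) = 4, d(83) = 2, d(84) = 12, d(85) = 4, d(86) = 4, d(87) = 4, d(88) = 8, d(89) = 2, d(90) = 12, d(91) = 4, d(92) = 6, d(93) = 4, d(94) = 4, d(95) = 4, d(96) = 12, d(97) = 2, d(98) = 6, d(99) = 6, d(100) = 9, d(101) = 2, d(102) = 8, d(103) = 2, d(104) = 8, d(105) = 8, d(106) = 4, d(107) = 2, d(108) = 12, d(109) = 2, d(110) = 8, d(111) = 4, d(112) = 10, d(113) = 2, d(114) = 8, d(115) = 4, d(116) = 6, d(117) = 6, d(118) = 4, d(119) = 4, d(120) = 16, d(121) = 3, d(122) = 4, d(123) = 4, d(124) = 6, d(125) = 4, d(126) = 12, d(127) = 2, d(128) = 8, d(129) = 4, d(130) = 8, d(131) = 2, d(132) = 12, d(133) = 4, d(134) = 4, d(135) = 8, d(136) = 8, d(137) = 2, d(138) = 8, d(139) = 2, d(140) = 12, d(141) = 4, d(142) = 4, d(143) = 4, d(144) = 15, d(145) = 4, d(146) = 4, d(147) = 6, d(148) = 6, d(149) = 2, d(150) = 12, d(151) = 2, d(152) = 8, d(153) = 6, d(154) = 8, d(155) = 4, d(156) = 12, d(157) = 2, d(158) = 4, d(159) = 4, d(160) = 12, d(161) = 4, d(162) = 10, d(163) = 2, d(164) = 6, d(165) = 8, d(166) = 4, d(167) = 2, d(168) = 16, d(169) = 3, d(170) = 8, d(171) = 6, d(172) = 6, d(173) = 2, d(174) = 8, d(175) = 6, d(176) = 10, d(177) = 4, d(178) = 4, d(179) = 2, d(180) = 18, d(181) = 2, d(182) = 8, d(183) = 4, d(184) = 8, d(185) = 4, d(186) = 8, d(187) = 4, d(188) = 6, d(189) = 8, d(190) = 8, d(191) = 2, d(192) = 14, d(193) = 2, d(194) = 4, d(195) = 8, d(196) = 9, d(197) = 2, d(198) = 12, d(199) = 2, d(200) = 12. Summing all 200 values: 1098. (Dirichlet's divisor formula: Σ_{n ≤ x} d(n) = x ln(x) + (2γ − 1) x + O(√x). For x = 200, the asymptotic estimate is ≈ 1090.55.)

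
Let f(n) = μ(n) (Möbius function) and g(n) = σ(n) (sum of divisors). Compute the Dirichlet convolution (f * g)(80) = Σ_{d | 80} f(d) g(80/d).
(μ * σ)(80) = 80

Divisors of 80: [1, 2, 4, 5, 8, 10, 16, 20, 40, 80]. For each d | 80:
  d = 1: μ(1) · σ(80/1) = 1 · 186 = 186
  d = 2: μ(2) · σ(80/2) = -1 · 90 = -90
  d = 4: μ(4) · σ(80/4) = 0 · 42 = 0
  d = 5: μ(5) · σ(80/5) = -1 · 31 = -31
  d = 8: μ(8) · σ(80/8) = 0 · 18 = 0
  d = 10: μ(10) · σ(80/10) = 1 · 15 = 15
  d = 16: μ(16) · σ(80/16) = 0 · 6 = 0
  d = 20: μ(20) · σ(80/20) = 0 · 7 = 0
  d = 40: μ(40) · σ(80/40) = 0 · 3 = 0
  d = 80: μ(80) · σ(80/80) = 0 · 1 = 0
Summing: (μ * σ)(80) = 186 + -90 + 0 + -31 + 0 + 15 + 0 + 0 + 0 + 0 = 80.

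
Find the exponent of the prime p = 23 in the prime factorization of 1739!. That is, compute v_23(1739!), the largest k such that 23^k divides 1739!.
v_23(1739!) = 78

Legendre's formula: v_p(n!) = Σ_{k ≥ 1} ⌊n / p^k⌋. For p = 23, n = 1739, the terms are:
  ⌊1739/23^1⌋ = ⌊1739/23⌋ = 75
  ⌊1739/23^2⌋ = ⌊1739/529⌋ = 3
(the next term ⌊1739/23^3⌋ = 0, terminating the sum). Summing: v_23(1739!) = 75 + 3 = 78.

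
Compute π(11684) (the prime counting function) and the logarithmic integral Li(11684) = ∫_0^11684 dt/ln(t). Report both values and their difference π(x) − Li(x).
π(11684) = 1402;  Li(11684) ≈ 1427.41;  π(x) − Li(x) ≈ -25.41.

Direct count of primes ≤ 11684 gives π(11684) = 1402. Numerical evaluation of the logarithmic integral gives Li(11684) ≈ 1427.41. The difference π(x) − Li(x) ≈ -25.41 is typically negative for small/moderate x (Li(x) overestimates), though Littlewood's theorem shows this sign changes infinitely often.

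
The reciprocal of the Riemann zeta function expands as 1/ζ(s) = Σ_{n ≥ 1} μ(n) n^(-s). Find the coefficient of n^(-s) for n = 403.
μ(403) = 1

Factor n = 403 = 13 · 31. μ(n) = 0 if any exponent ≥ 2 (not squarefree); otherwise μ(n) = (−1)^{ω(n)} where ω(n) is the number of distinct prime factors. Applying: μ(403) = 1.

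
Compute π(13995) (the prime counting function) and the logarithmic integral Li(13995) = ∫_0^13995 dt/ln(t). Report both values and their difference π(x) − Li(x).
π(13995) = 1650;  Li(13995) ≈ 1671.74;  π(x) − Li(x) ≈ -21.74.

Direct count of primes ≤ 13995 gives π(13995) = 1650. Numerical evaluation of the logarithmic integral gives Li(13995) ≈ 1671.74. The difference π(x) − Li(x) ≈ -21.74 is typically negative for small/moderate x (Li(x) overestimates), though Littlewood's theorem shows this sign changes infinitely often.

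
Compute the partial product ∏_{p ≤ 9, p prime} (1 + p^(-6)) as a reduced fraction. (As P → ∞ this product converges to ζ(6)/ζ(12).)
∏ = 17446405561/17153224200

The primes p ≤ 9 are [2, 3, 5, 7]. For each, (1 + 1/p^6) = (p^6 + 1)/p^6. Multiplying these fractions over p ∈ [2, 3, 5, 7] gives 17446405561/17153224200. (In the limit P → ∞ this tends to ζ(6)/ζ(12).)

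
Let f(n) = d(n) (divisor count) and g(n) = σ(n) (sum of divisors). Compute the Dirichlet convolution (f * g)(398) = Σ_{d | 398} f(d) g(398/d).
(d * σ)(398) = 1010

Divisors of 398: [1, 2, 199, 398]. For each d | 398:
  d = 1: d(1) · σ(398/1) = 1 · 600 = 600
  d = 2: d(2) · σ(398/2) = 2 · 200 = 400
  d = 199: d(199) · σ(398/199) = 2 · 3 = 6
  d = 398: d(398) · σ(398/398) = 4 · 1 = 4
Summing: (d * σ)(398) = 600 + 400 + 6 + 4 = 1010.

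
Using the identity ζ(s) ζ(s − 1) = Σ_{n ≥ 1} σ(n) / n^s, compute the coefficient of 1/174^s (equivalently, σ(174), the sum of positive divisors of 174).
σ(174) = 360

In the product (Σ m^0/m^s)(Σ k / k^s) = Σ (Σ_{d | n} d) / n^s, the coefficient of 1/n^s is σ(n) = Σ_{d | n} d. For n = 174, divisors are [1, 2, 3, 6, 29, 58, 87, 174]; summing: σ(174) = 360.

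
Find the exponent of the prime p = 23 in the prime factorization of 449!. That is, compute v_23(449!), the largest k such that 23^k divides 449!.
v_23(449!) = 19

Legendre's formula: v_p(n!) = Σ_{k ≥ 1} ⌊n / p^k⌋. For p = 23, n = 449, the terms are:
  ⌊449/23^1⌋ = ⌊449/23⌋ = 19
(the next term ⌊449/23^2⌋ = 0, terminating the sum). Summing: v_23(449!) = 19 = 19.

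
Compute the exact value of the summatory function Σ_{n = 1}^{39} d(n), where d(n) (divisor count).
Σ_{n ≤ 39} d(n) = 150

Compute d(n) for each 1 ≤ n ≤ 39: d(1) = 1, d(2) = 2, d(3) = 2, d(4) = 3, d(5) = 2, d(6) = 4, d(7) = 2, d(8) = 4, d(9) = 3, d(10) = 4, d(11) = 2, d(12) = 6, d(13) = 2, d(14) = 4, d(15) = 4, d(16) = 5, d(17) = 2, d(18) = 6, d(19) = 2, d(20) = 6, d(21) = 4, d(22) = 4, d(23) = 2, d(24) = 8, d(25) = 3, d(26) = 4, d(27) = 4, d(28) = 6, d(29) = 2, d(30) = 8, d(31) = 2, d(32) = 6, d(33) = 4, d(34) = 4, d(35) = 4, d(36) = 9, d(37) = 2, d(38) = 4, d(39) = 4. Summing all 39 values: 150. (Dirichlet's divisor formula: Σ_{n ≤ x} d(n) = x ln(x) + (2γ − 1) x + O(√x). For x = 39, the asymptotic estimate is ≈ 148.90.)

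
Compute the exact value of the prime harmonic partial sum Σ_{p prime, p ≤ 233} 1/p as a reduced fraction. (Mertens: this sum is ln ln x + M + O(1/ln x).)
Σ 1/p = 8762990377702925264993654890050782886250854676753323401606562622367345144099360398279019780479/4445236185272185438169240794291312557432222642727183809026451438704160103479600800432029464270

π(233) = 51, so the primes ≤ 233 are [2, 3, 5, 7, 11, 13, 17, 19, 23, 29, 31, 37, 41, 43, 47, 53, 59, 61, 67, 71, 73, 79, 83, 89, 97, 101, 103, 107, 109, 113, 127, 131, 137, 139, 149, 151, 157, 163, 167, 173, 179, 181, 191, 193, 197, 199, 211, 223, 227, 229, 233]. Summing 1/p over these primes: 8762990377702925264993654890050782886250854676753323401606562622367345144099360398279019780479/4445236185272185438169240794291312557432222642727183809026451438704160103479600800432029464270 ≈ 1.9713. Mertens estimate ln ln(233) + 0.2615 ≈ 1.9573.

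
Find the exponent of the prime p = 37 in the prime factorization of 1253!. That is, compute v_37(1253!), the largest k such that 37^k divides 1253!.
v_37(1253!) = 33

Legendre's formula: v_p(n!) = Σ_{k ≥ 1} ⌊n / p^k⌋. For p = 37, n = 1253, the terms are:
  ⌊1253/37^1⌋ = ⌊1253/37⌋ = 33
(the next term ⌊1253/37^2⌋ = 0, terminating the sum). Summing: v_37(1253!) = 33 = 33.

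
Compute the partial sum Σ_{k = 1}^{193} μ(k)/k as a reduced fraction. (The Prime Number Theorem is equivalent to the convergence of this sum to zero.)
Σ μ(k)/k = -108331500605437710950785418534567110833343304074627982892699160353081840668/5235852010307657411589875040665398779019326387416343637163262528826681857165

Values of μ(k) for 1 ≤ k ≤ 193: μ(1) = 1, μ(2) = -1, μ(3) = -1, μ(5) = -1, μ(6) = 1, μ(7) = -1, μ(10) = 1, μ(11) = -1, μ(13) = -1, μ(14) = 1, μ(15) = 1, μ(17) = -1, μ(19) = -1, μ(21) = 1, μ(22) = 1, μ(23) = -1, μ(26) = 1, μ(29) = -1, μ(30) = -1, μ(31) = -1, μ(33) = 1, μ(34) = 1, μ(35) = 1, μ(37) = -1, μ(38) = 1, μ(39) = 1, μ(41) = -1, μ(42) = -1, μ(43) = -1, μ(46) = 1, μ(47) = -1, μ(51) = 1, μ(53) = -1, μ(55) = 1, μ(57) = 1, μ(58) = 1, μ(59) = -1, μ(61) = -1, μ(62) = 1, μ(65) = 1, μ(66) = -1, μ(67) = -1, μ(69) = 1, μ(70) = -1, μ(71) = -1, μ(73) = -1, μ(74) = 1, μ(77) = 1, μ(78) = -1, μ(79) = -1, μ(82) = 1, μ(83) = -1, μ(85) = 1, μ(86) = 1, μ(87) = 1, μ(89) = -1, μ(91) = 1, μ(93) = 1, μ(94) = 1, μ(95) = 1, μ(97) = -1, μ(101) = -1, μ(102) = -1, μ(103) = -1, μ(105) = -1, μ(106) = 1, μ(107) = -1, μ(109) = -1, μ(110) = -1, μ(111) = 1, μ(113) = -1, μ(114) = -1, μ(115) = 1, μ(118) = 1, μ(119) = 1, μ(122) = 1, μ(123) = 1, μ(127) = -1, μ(129) = 1, μ(130) = -1, μ(131) = -1, μ(133) = 1, μ(134) = 1, μ(137) = -1, μ(138) = -1, μ(139) = -1, μ(141) = 1, μ(142) = 1, μ(143) = 1, μ(145) = 1, μ(146) = 1, μ(149) = -1, μ(151) = -1, μ(154) = -1, μ(155) = 1, μ(157) = -1, μ(158) = 1, μ(159) = 1, μ(161) = 1, μ(163) = -1, μ(165) = -1, μ(166) = 1, μ(167) = -1, μ(170) = -1, μ(173) = -1, μ(174) = -1, μ(177) = 1, μ(178) = 1, μ(179) = -1, μ(181) = -1, μ(182) = -1, μ(183) = 1, μ(185) = 1, μ(186) = -1, μ(187) = 1, μ(190) = -1, μ(191) = -1, μ(193) = -1, with μ = 0 on non-squarefree integers. Summing μ(k)/k for k where μ(k) ≠ 0 gives -108331500605437710950785418534567110833343304074627982892699160353081840668/5235852010307657411589875040665398779019326387416343637163262528826681857165 ≈ -0.0207. (PNT ⟺ this sum → 0 as n → ∞.)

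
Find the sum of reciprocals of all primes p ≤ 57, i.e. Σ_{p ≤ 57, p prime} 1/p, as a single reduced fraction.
Σ 1/p = 54766551458687142251/32589158477190044730

π(57) = 16, so the primes ≤ 57 are [2, 3, 5, 7, 11, 13, 17, 19, 23, 29, 31, 37, 41, 43, 47, 53]. Summing 1/p over these primes: 54766551458687142251/32589158477190044730 ≈ 1.6805. Mertens estimate ln ln(57) + 0.2615 ≈ 1.6585.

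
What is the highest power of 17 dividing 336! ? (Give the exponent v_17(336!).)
v_17(336!) = 20

Legendre's formula: v_p(n!) = Σ_{k ≥ 1} ⌊n / p^k⌋. For p = 17, n = 336, the terms are:
  ⌊336/17^1⌋ = ⌊336/17⌋ = 19
  ⌊336/17^2⌋ = ⌊336/289⌋ = 1
(the next term ⌊336/17^3⌋ = 0, terminating the sum). Summing: v_17(336!) = 19 + 1 = 20.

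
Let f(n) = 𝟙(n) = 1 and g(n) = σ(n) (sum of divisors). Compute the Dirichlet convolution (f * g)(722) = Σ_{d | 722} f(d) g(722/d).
(𝟙 * σ)(722) = 1608

Divisors of 722: [1, 2, 19, 38, 361, 722]. For each d | 722:
  d = 1: 𝟙(1) · σ(722/1) = 1 · 1143 = 1143
  d = 2: 𝟙(2) · σ(722/2) = 1 · 381 = 381
  d = 19: 𝟙(19) · σ(722/19) = 1 · 60 = 60
  d = 38: 𝟙(38) · σ(722/38) = 1 · 20 = 20
  d = 361: 𝟙(361) · σ(722/361) = 1 · 3 = 3
  d = 722: 𝟙(722) · σ(722/722) = 1 · 1 = 1
Summing: (𝟙 * σ)(722) = 1143 + 381 + 60 + 20 + 3 + 1 = 1608.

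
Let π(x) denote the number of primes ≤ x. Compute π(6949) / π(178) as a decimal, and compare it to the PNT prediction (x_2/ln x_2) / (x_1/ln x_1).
π(6949)/π(178) = 892/40 ≈ 22.3000;  PNT prediction ≈ 22.8674.

π(178) = 40 and π(6949) = 892, so π(6949)/π(178) ≈ 22.3000. The PNT-predicted ratio is (6949/ln(6949)) / (178/ln(178)) ≈ 22.8674. The two agree to within a few percent, as expected.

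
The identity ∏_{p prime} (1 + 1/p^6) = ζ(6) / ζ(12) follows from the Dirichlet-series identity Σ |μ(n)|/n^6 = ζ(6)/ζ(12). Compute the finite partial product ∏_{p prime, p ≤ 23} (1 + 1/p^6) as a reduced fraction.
∏ = 1528148900144746288585670319214284020/1502467574555591484127420211226932553

The primes p ≤ 23 are [2, 3, 5, 7, 11, 13, 17, 19, 23]. For each, (1 + 1/p^6) = (p^6 + 1)/p^6. Multiplying these fractions over p ∈ [2, 3, 5, 7, 11, 13, 17, 19, 23] gives 1528148900144746288585670319214284020/1502467574555591484127420211226932553. (In the limit P → ∞ this tends to ζ(6)/ζ(12).)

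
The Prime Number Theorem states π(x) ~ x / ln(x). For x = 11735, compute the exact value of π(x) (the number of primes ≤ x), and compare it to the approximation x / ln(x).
π(11735) = 1408;  x/ln(x) ≈ 1252.36;  relative error ≈ 11.05%.

Directly count primes up to 11735: π(11735) = 1408. The PNT approximation gives 11735/ln(11735) ≈ 11735/9.37033 ≈ 1252.36. Relative error (π(x) − x/ln(x)) / π(x) ≈ 11.05%; the approximation is known to undercount slightly (Li(x) is a better estimate).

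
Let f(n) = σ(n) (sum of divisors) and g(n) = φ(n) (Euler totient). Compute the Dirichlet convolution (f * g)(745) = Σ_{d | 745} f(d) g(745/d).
(σ * φ)(745) = 2980

Divisors of 745: [1, 5, 149, 745]. For each d | 745:
  d = 1: σ(1) · φ(745/1) = 1 · 592 = 592
  d = 5: σ(5) · φ(745/5) = 6 · 148 = 888
  d = 149: σ(149) · φ(745/149) = 150 · 4 = 600
  d = 745: σ(745) · φ(745/745) = 900 · 1 = 900
Summing: (σ * φ)(745) = 592 + 888 + 600 + 900 = 2980.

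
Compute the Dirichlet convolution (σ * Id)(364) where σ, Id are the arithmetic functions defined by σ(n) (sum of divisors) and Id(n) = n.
(σ * Id)(364) = 6885

Divisors of 364: [1, 2, 4, 7, 13, 14, 26, 28, 52, 91, 182, 364]. For each d | 364:
  d = 1: σ(1) · Id(364/1) = 1 · 364 = 364
  d = 2: σ(2) · Id(364/2) = 3 · 182 = 546
  d = 4: σ(4) · Id(364/4) = 7 · 91 = 637
  d = 7: σ(7) · Id(364/7) = 8 · 52 = 416
  d = 13: σ(13) · Id(364/13) = 14 · 28 = 392
  d = 14: σ(14) · Id(364/14) = 24 · 26 = 624
  d = 26: σ(26) · Id(364/26) = 42 · 14 = 588
  d = 28: σ(28) · Id(364/28) = 56 · 13 = 728
  d = 52: σ(52) · Id(364/52) = 98 · 7 = 686
  d = 91: σ(91) · Id(364/91) = 112 · 4 = 448
  d = 182: σ(182) · Id(364/182) = 336 · 2 = 672
  d = 364: σ(364) · Id(364/364) = 784 · 1 = 784
Summing: (σ * Id)(364) = 364 + 546 + 637 + 416 + 392 + 624 + 588 + 728 + 686 + 448 + 672 + 784 = 6885.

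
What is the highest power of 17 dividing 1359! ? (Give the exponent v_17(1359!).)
v_17(1359!) = 83

Legendre's formula: v_p(n!) = Σ_{k ≥ 1} ⌊n / p^k⌋. For p = 17, n = 1359, the terms are:
  ⌊1359/17^1⌋ = ⌊1359/17⌋ = 79
  ⌊1359/17^2⌋ = ⌊1359/289⌋ = 4
(the next term ⌊1359/17^3⌋ = 0, terminating the sum). Summing: v_17(1359!) = 79 + 4 = 83.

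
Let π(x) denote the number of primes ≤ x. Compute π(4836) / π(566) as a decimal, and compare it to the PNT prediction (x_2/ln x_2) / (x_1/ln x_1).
π(4836)/π(566) = 650/103 ≈ 6.3107;  PNT prediction ≈ 6.3837.

π(566) = 103 and π(4836) = 650, so π(4836)/π(566) ≈ 6.3107. The PNT-predicted ratio is (4836/ln(4836)) / (566/ln(566)) ≈ 6.3837. The two agree to within a few percent, as expected.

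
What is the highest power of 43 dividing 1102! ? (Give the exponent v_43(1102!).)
v_43(1102!) = 25

Legendre's formula: v_p(n!) = Σ_{k ≥ 1} ⌊n / p^k⌋. For p = 43, n = 1102, the terms are:
  ⌊1102/43^1⌋ = ⌊1102/43⌋ = 25
(the next term ⌊1102/43^2⌋ = 0, terminating the sum). Summing: v_43(1102!) = 25 = 25.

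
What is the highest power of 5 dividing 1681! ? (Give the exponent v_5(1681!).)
v_5(1681!) = 418

Legendre's formula: v_p(n!) = Σ_{k ≥ 1} ⌊n / p^k⌋. For p = 5, n = 1681, the terms are:
  ⌊1681/5^1⌋ = ⌊1681/5⌋ = 336
  ⌊1681/5^2⌋ = ⌊1681/25⌋ = 67
  ⌊1681/5^3⌋ = ⌊1681/125⌋ = 13
  ⌊1681/5^4⌋ = ⌊1681/625⌋ = 2
(the next term ⌊1681/5^5⌋ = 0, terminating the sum). Summing: v_5(1681!) = 336 + 67 + 13 + 2 = 418.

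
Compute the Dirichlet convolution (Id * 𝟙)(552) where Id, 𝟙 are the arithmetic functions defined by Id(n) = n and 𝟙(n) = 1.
(Id * 𝟙)(552) = 1440

Divisors of 552: [1, 2, 3, 4, 6, 8, 12, 23, 24, 46, 69, 92, 138, 184, 276, 552]. For each d | 552:
  d = 1: Id(1) · 𝟙(552/1) = 1 · 1 = 1
  d = 2: Id(2) · 𝟙(552/2) = 2 · 1 = 2
  d = 3: Id(3) · 𝟙(552/3) = 3 · 1 = 3
  d = 4: Id(4) · 𝟙(552/4) = 4 · 1 = 4
  d = 6: Id(6) · 𝟙(552/6) = 6 · 1 = 6
  d = 8: Id(8) · 𝟙(552/8) = 8 · 1 = 8
  d = 12: Id(12) · 𝟙(552/12) = 12 · 1 = 12
  d = 23: Id(23) · 𝟙(552/23) = 23 · 1 = 23
  d = 24: Id(24) · 𝟙(552/24) = 24 · 1 = 24
  d = 46: Id(46) · 𝟙(552/46) = 46 · 1 = 46
  d = 69: Id(69) · 𝟙(552/69) = 69 · 1 = 69
  d = 92: Id(92) · 𝟙(552/92) = 92 · 1 = 92
  d = 138: Id(138) · 𝟙(552/138) = 138 · 1 = 138
  d = 184: Id(184) · 𝟙(552/184) = 184 · 1 = 184
  d = 276: Id(276) · 𝟙(552/276) = 276 · 1 = 276
  d = 552: Id(552) · 𝟙(552/552) = 552 · 1 = 552
Summing: (Id * 𝟙)(552) = 1 + 2 + 3 + 4 + 6 + 8 + 12 + 23 + 24 + 46 + 69 + 92 + 138 + 184 + 276 + 552 = 1440.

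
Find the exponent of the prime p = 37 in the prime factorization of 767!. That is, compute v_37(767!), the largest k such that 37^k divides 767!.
v_37(767!) = 20

Legendre's formula: v_p(n!) = Σ_{k ≥ 1} ⌊n / p^k⌋. For p = 37, n = 767, the terms are:
  ⌊767/37^1⌋ = ⌊767/37⌋ = 20
(the next term ⌊767/37^2⌋ = 0, terminating the sum). Summing: v_37(767!) = 20 = 20.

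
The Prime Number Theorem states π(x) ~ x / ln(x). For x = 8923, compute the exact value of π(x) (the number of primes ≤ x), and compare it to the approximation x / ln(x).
π(8923) = 1109;  x/ln(x) ≈ 980.94;  relative error ≈ 11.55%.

Directly count primes up to 8923: π(8923) = 1109. The PNT approximation gives 8923/ln(8923) ≈ 8923/9.09639 ≈ 980.94. Relative error (π(x) − x/ln(x)) / π(x) ≈ 11.55%; the approximation is known to undercount slightly (Li(x) is a better estimate).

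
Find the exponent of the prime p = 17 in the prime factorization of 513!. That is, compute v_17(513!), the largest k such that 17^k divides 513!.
v_17(513!) = 31

Legendre's formula: v_p(n!) = Σ_{k ≥ 1} ⌊n / p^k⌋. For p = 17, n = 513, the terms are:
  ⌊513/17^1⌋ = ⌊513/17⌋ = 30
  ⌊513/17^2⌋ = ⌊513/289⌋ = 1
(the next term ⌊513/17^3⌋ = 0, terminating the sum). Summing: v_17(513!) = 30 + 1 = 31.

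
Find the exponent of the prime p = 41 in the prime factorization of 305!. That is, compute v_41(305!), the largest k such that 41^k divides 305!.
v_41(305!) = 7

Legendre's formula: v_p(n!) = Σ_{k ≥ 1} ⌊n / p^k⌋. For p = 41, n = 305, the terms are:
  ⌊305/41^1⌋ = ⌊305/41⌋ = 7
(the next term ⌊305/41^2⌋ = 0, terminating the sum). Summing: v_41(305!) = 7 = 7.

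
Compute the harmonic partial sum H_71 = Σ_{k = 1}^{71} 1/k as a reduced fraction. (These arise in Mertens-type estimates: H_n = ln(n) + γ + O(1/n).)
H_71 = 3028810706851429109067025637383/624893729741902836283505236800

Direct summation: H_71 = 1 + 1/2 + ... + 1/71. The least common denominator is lcm(1, ..., 71) = 5624043567677125526551547131200; over this denominator the numerator is 5624043567677125526551547131200 + 2812021783838562763275773565600 + 1874681189225708508850515710400 + 1406010891919281381637886782800 + 1124808713535425105310309426240 + 937340594612854254425257855200 + 803434795382446503793078161600 + 703005445959640690818943391400 + 624893729741902836283505236800 + 562404356767712552655154713120 + 511276687970647775141049739200 + 468670297306427127212628927600 + 432618735975163502042426702400 + 401717397691223251896539080800 + 374936237845141701770103142080 + 351502722979820345409471695700 + 330826092216301501561855713600 + 312446864870951418141752618400 + 296002293035638185607976164800 + 281202178383856276327577356560 + 267811598460815501264359387200 + 255638343985323887570524869600 + 244523633377266327241371614400 + 234335148653213563606314463800 + 224961742707085021062061885248 + 216309367987581751021213351200 + 208297909913967612094501745600 + 200858698845611625948269540400 + 193932536816452604363846452800 + 187468118922570850885051571040 + 181420760247649210533920875200 + 175751361489910172704735847850 + 170425562656882591713683246400 + 165413046108150750780927856800 + 160686959076489300758615632320 + 156223432435475709070876309200 + 152001177504787176393285057600 + 148001146517819092803988082400 + 144206245325054500680808900800 + 140601089191928138163788678280 + 137171794333588427476867003200 + 133905799230407750632179693600 + 130791710876212221547710398400 + 127819171992661943785262434800 + 124978745948380567256701047360 + 122261816688633163620685807200 + 119660501439938840990458449600 + 117167574326606781803157231900 + 114776399340349500541868308800 + 112480871353542510531030942624 + 110275364072100500520618571200 + 108154683993790875510606675600 + 106114029578813689180217870400 + 104148954956983806047250872800 + 102255337594129555028209947840 + 100429349422805812974134770200 + 98667431011879395202658721600 + 96966268408226302181923226400 + 95322772333510602144941476800 + 93734059461285425442525785520 + 92197435535690582402484379200 + 90710380123824605266960437600 + 89270532820271833754786462400 + 87875680744955086352367923925 + 86523747195032700408485340480 + 85212781328441295856841623200 + 83940948771300380993306673600 + 82706523054075375390463928400 + 81507877792422109080457204800 + 80343479538244650379307816160 + 79211881234889091923261227200 = 27259296361662861981603230736447, so H_71 = 27259296361662861981603230736447/5624043567677125526551547131200; reducing by gcd(27259296361662861981603230736447, 5624043567677125526551547131200) = 9 gives 3028810706851429109067025637383/624893729741902836283505236800 ≈ 4.84692. (The PNT-adjacent estimate ln(71) + γ ≈ 4.83990 matches within O(1/n).)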